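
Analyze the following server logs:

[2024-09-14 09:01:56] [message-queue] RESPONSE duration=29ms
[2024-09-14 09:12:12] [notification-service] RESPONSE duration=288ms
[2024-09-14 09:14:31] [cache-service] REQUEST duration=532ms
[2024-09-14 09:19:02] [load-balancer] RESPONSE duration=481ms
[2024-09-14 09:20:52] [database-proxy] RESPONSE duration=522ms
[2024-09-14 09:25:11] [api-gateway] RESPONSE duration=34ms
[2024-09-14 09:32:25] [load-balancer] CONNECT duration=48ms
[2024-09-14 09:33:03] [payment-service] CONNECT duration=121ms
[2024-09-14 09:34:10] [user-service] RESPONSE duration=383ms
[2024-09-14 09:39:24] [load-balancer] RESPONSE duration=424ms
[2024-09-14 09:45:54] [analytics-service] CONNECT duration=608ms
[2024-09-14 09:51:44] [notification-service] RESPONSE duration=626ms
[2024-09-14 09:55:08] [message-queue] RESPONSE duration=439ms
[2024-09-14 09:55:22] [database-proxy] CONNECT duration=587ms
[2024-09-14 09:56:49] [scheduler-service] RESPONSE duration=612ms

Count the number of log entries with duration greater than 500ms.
6

To count timeouts:

1. Threshold: 500ms
2. Extract duration from each log entry
3. Count entries where duration > 500
4. Timeout count: 6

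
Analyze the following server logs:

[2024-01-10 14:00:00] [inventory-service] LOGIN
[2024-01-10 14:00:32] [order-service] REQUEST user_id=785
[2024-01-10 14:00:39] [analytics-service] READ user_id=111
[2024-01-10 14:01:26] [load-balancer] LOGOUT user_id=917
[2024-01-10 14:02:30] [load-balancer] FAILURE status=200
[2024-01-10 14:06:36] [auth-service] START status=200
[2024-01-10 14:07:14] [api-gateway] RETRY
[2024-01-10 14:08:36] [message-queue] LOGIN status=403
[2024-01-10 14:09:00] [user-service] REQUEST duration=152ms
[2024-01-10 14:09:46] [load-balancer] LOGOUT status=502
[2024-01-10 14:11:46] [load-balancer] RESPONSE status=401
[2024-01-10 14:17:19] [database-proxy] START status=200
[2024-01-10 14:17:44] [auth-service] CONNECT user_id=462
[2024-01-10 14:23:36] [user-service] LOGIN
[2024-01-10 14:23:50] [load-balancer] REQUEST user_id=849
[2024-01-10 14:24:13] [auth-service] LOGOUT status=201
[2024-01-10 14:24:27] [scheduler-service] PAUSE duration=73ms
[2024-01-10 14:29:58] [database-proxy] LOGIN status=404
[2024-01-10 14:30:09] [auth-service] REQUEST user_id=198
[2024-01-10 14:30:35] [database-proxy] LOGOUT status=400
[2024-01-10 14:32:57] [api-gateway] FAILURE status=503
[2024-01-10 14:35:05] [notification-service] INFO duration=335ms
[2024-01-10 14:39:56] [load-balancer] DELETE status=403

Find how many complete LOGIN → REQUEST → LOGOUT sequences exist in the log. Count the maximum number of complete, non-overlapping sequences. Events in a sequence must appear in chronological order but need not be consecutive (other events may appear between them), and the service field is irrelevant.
4

To count sequences:

1. Look for pattern: LOGIN → REQUEST → LOGOUT
2. Greedily scan the log in chronological order, matching each sequence element in turn (ignoring service)
3. Each time the full pattern completes, increment the count and restart matching from the next event
4. Complete non-overlapping sequences found: 4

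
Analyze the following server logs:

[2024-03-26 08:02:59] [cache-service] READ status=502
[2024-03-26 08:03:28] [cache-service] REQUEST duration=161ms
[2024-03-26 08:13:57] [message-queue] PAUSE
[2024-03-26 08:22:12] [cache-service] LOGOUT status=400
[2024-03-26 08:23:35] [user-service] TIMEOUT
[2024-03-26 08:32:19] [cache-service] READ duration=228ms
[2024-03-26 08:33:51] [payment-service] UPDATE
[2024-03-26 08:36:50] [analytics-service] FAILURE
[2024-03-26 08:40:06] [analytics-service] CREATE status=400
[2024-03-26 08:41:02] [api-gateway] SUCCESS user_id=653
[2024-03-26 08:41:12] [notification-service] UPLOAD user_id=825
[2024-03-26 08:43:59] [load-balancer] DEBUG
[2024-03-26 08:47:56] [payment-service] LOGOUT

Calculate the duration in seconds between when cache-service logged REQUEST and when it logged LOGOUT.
1124

To find the time between events:

1. Locate the first REQUEST event for cache-service: 2024-03-26 08:03:28
2. Locate the first LOGOUT event for cache-service: 2024-03-26 08:22:12
3. Calculate the difference: 2024-03-26 08:22:12 - 2024-03-26 08:03:28 = 1124 seconds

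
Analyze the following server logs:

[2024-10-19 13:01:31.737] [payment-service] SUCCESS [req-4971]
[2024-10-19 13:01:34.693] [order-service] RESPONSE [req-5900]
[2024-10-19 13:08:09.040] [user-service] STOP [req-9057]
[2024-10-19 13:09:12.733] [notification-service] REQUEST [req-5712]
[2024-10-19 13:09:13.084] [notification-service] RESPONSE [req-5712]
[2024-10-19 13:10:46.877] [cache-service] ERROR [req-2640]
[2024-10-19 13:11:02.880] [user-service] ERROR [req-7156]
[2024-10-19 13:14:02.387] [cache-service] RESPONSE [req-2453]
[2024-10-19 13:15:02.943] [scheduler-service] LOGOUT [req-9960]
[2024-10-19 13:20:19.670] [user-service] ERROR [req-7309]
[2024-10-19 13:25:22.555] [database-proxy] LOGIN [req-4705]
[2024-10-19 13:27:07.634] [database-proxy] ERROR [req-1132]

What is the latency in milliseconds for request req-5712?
351

To calculate latency:

1. Find REQUEST with id req-5712: 2024-10-19 13:09:12.733
2. Find RESPONSE with id req-5712: 2024-10-19 13:09:13.084
3. Latency: 2024-10-19 13:09:13.084 - 2024-10-19 13:09:12.733 = 351ms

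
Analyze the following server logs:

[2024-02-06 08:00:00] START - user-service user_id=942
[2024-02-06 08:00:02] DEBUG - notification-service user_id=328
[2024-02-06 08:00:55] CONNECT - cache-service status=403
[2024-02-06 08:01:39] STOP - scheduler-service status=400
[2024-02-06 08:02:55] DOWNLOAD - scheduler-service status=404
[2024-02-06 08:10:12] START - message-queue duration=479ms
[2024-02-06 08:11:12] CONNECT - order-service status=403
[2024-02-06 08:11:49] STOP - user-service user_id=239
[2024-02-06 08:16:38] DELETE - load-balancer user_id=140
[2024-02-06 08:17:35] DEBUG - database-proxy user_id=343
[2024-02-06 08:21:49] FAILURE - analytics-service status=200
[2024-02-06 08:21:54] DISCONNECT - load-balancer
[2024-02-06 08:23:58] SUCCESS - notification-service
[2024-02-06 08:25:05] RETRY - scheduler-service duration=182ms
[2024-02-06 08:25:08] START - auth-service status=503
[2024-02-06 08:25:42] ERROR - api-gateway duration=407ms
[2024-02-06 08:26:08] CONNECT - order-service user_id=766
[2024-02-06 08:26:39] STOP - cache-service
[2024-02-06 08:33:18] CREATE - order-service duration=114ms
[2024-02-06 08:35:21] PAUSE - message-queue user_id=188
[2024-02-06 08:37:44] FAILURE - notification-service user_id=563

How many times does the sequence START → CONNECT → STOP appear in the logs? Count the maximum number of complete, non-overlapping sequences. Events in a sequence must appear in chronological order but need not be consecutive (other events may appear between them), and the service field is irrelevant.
3

To count sequences:

1. Look for pattern: START → CONNECT → STOP
2. Greedily scan the log in chronological order, matching each sequence element in turn (ignoring service)
3. Each time the full pattern completes, increment the count and restart matching from the next event
4. Complete non-overlapping sequences found: 3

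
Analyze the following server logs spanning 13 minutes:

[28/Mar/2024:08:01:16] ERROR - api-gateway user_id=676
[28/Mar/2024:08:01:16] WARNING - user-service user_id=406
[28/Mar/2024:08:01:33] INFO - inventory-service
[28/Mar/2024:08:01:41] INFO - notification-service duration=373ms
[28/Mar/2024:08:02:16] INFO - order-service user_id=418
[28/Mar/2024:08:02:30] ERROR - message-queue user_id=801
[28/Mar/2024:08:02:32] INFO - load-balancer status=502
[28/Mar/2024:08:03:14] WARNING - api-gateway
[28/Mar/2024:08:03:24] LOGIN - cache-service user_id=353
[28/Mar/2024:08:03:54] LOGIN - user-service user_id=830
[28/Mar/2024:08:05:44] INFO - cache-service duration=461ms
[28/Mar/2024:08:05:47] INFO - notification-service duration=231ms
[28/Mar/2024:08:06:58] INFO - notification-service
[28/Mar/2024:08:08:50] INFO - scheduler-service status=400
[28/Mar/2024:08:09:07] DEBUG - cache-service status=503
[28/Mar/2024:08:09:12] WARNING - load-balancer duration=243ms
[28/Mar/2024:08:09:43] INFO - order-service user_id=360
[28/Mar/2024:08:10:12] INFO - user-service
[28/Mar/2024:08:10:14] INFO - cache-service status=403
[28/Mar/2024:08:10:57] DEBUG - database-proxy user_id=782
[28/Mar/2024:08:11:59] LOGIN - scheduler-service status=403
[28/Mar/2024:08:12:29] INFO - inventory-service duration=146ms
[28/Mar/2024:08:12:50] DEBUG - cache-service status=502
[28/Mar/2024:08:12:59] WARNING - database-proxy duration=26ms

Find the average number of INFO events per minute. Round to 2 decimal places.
0.92

To calculate the rate:

1. Count total INFO events: 12
2. Total time period: 13 minutes
3. Rate = 12 / 13 = 0.92 events per minute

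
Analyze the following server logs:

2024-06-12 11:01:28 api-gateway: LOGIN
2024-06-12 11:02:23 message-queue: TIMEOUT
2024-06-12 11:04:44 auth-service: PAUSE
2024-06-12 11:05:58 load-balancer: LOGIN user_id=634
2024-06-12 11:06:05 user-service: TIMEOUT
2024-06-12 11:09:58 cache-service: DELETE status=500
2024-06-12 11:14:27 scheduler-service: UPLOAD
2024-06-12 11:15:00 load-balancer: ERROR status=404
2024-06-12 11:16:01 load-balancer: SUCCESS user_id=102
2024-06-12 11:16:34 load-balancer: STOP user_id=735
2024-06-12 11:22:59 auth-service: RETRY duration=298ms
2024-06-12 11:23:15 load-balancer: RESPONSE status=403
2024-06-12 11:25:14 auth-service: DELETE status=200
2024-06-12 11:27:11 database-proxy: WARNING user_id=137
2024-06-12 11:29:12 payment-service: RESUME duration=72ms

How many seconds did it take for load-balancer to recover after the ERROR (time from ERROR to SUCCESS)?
61

To calculate recovery time:

1. Find ERROR event for load-balancer: 2024-06-12 11:15:00
2. Find next SUCCESS event for load-balancer: 2024-06-12 11:16:01
3. Recovery time: 2024-06-12 11:16:01 - 2024-06-12 11:15:00 = 61 seconds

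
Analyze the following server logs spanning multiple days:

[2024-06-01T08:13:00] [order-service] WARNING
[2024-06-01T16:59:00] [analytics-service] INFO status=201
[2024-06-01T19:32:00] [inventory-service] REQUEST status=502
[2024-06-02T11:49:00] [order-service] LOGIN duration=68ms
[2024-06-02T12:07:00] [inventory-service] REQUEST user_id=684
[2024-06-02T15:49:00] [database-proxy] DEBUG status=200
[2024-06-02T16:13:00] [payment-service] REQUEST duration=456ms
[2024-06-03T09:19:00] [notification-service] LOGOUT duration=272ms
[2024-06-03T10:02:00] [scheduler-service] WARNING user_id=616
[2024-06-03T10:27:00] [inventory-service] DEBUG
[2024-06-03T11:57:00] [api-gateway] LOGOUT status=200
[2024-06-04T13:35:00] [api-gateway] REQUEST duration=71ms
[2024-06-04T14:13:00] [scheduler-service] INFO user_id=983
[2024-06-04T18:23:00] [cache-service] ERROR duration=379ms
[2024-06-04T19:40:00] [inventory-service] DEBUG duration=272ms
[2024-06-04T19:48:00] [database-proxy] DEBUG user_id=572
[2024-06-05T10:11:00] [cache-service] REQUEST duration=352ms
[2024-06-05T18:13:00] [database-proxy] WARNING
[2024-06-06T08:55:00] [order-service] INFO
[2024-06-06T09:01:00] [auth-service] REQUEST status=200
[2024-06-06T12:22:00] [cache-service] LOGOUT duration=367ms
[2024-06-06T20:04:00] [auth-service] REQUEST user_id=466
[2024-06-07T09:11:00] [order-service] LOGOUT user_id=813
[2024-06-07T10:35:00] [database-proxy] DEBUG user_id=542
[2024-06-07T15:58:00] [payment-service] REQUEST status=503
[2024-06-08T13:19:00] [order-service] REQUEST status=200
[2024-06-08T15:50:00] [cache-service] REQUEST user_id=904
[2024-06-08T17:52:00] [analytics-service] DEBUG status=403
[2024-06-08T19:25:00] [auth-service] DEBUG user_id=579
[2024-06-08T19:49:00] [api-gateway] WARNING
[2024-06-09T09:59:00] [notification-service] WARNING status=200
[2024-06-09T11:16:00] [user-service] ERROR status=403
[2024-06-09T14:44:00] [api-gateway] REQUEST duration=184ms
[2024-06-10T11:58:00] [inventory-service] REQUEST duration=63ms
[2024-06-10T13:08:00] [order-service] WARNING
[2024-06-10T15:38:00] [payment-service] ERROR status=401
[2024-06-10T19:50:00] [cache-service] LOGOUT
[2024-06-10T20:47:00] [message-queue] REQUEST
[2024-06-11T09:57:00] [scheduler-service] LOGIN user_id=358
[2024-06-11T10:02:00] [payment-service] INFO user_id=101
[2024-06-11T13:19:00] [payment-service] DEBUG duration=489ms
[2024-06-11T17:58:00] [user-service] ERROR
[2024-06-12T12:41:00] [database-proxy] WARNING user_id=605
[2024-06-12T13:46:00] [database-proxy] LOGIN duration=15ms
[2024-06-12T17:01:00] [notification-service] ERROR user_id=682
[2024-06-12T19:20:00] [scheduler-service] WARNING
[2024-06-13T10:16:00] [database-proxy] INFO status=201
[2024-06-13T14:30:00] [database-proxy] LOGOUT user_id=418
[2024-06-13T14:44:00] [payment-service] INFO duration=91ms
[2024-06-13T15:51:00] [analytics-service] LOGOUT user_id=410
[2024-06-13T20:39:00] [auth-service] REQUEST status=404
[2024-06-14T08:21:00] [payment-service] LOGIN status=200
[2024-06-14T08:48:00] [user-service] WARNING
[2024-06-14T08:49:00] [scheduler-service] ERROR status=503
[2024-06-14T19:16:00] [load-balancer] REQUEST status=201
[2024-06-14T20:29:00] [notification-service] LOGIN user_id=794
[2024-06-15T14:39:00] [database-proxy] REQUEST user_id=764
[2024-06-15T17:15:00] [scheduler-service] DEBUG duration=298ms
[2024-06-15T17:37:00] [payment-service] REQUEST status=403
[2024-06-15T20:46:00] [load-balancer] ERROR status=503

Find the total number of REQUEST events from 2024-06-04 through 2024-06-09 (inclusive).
8

To filter by date range:

1. Date range: 2024-06-04 through 2024-06-09, both dates inclusive
2. Filter for REQUEST events whose date falls in this range
3. Count matching events: 8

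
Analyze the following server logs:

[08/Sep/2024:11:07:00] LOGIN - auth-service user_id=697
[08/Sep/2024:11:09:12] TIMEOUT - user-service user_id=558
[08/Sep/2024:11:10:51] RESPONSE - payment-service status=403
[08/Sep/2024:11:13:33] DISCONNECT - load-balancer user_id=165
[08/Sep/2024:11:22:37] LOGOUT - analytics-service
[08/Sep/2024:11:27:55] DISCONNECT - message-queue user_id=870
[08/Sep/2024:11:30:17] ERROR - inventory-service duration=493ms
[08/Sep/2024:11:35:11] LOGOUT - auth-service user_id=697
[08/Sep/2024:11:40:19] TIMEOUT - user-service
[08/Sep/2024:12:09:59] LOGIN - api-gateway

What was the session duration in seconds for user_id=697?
1691

To calculate session duration:

1. Find LOGIN event for user_id=697: 08/Sep/2024:11:07:00
2. Find LOGOUT event for user_id=697: 08/Sep/2024:11:35:11
3. Session duration: 08/Sep/2024:11:35:11 - 08/Sep/2024:11:07:00 = 1691 seconds (28 minutes)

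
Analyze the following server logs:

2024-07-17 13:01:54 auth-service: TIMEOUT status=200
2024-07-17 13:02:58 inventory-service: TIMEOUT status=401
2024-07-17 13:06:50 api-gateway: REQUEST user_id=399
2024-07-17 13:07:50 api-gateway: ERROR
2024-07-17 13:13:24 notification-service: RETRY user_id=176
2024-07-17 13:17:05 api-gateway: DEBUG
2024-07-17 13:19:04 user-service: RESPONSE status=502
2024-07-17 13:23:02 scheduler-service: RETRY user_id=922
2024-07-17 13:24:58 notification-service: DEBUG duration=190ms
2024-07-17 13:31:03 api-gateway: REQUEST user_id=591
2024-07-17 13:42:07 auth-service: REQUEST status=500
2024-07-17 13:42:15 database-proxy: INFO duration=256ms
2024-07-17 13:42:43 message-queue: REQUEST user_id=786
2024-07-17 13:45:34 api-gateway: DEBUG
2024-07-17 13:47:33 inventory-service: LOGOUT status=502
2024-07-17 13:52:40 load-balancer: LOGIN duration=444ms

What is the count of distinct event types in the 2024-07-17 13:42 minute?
2

To count unique event types:

1. Filter events in the minute starting at 2024-07-17 13:42
2. Extract event types from matching entries
3. Count unique types: 2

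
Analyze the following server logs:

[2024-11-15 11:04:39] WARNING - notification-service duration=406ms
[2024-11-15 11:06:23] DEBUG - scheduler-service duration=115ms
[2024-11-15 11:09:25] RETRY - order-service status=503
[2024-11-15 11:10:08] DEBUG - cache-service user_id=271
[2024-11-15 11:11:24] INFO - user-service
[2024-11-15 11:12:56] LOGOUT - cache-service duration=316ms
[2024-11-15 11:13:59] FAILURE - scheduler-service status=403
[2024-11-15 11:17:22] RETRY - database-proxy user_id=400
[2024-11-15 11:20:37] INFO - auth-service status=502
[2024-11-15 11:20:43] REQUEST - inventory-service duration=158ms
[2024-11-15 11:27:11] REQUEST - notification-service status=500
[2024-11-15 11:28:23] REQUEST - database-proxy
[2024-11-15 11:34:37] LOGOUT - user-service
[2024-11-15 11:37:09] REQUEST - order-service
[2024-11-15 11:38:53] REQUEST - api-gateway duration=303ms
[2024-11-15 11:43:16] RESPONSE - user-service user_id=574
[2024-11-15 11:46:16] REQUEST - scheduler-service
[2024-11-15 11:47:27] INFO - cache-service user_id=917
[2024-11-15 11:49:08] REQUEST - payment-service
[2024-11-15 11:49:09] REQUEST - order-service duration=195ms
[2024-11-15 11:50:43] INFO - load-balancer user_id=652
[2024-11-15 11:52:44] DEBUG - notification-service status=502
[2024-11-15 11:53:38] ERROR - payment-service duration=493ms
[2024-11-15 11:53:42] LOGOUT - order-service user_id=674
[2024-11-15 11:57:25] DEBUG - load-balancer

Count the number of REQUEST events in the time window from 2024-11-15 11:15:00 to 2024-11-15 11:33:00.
3

To count events in the time window:

1. Window boundaries: 2024-11-15 11:15:00 to 2024-11-15 11:33:00
2. Filter for REQUEST events within this window
3. Count matching events: 3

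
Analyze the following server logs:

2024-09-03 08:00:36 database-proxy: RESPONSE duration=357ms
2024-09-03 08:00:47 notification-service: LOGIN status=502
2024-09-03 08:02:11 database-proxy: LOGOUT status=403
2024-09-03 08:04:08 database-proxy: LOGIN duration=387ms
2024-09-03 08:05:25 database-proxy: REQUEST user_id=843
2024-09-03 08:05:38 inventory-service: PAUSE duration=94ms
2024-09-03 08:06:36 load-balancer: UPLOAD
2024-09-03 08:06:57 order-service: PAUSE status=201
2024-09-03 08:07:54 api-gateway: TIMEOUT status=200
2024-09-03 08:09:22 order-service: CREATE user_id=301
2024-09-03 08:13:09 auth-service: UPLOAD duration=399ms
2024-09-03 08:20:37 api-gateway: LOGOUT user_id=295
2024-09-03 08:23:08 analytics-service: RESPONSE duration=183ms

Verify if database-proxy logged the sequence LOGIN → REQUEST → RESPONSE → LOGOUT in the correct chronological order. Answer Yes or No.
No

To verify sequence order:

1. Find all events in sequence LOGIN → REQUEST → RESPONSE → LOGOUT for database-proxy
2. Extract their timestamps
3. Check if timestamps are in ascending order
4. Result: No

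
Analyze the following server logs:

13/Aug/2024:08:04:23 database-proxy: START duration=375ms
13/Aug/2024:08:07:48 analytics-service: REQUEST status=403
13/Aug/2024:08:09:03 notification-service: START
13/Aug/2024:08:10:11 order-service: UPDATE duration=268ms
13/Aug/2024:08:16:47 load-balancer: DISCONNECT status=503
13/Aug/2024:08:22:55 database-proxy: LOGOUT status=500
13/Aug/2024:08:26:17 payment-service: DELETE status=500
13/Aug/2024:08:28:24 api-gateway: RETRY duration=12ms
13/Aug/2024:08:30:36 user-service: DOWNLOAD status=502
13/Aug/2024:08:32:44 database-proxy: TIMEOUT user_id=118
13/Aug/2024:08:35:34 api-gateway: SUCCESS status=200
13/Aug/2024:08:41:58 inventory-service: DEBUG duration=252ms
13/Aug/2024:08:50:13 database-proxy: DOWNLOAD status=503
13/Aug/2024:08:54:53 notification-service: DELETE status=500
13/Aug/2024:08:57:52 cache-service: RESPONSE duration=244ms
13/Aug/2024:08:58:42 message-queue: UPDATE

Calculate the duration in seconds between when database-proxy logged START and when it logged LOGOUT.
1112

To find the time between events:

1. Locate the first START event for database-proxy: 13/Aug/2024:08:04:23
2. Locate the first LOGOUT event for database-proxy: 13/Aug/2024:08:22:55
3. Calculate the difference: 13/Aug/2024:08:22:55 - 13/Aug/2024:08:04:23 = 1112 seconds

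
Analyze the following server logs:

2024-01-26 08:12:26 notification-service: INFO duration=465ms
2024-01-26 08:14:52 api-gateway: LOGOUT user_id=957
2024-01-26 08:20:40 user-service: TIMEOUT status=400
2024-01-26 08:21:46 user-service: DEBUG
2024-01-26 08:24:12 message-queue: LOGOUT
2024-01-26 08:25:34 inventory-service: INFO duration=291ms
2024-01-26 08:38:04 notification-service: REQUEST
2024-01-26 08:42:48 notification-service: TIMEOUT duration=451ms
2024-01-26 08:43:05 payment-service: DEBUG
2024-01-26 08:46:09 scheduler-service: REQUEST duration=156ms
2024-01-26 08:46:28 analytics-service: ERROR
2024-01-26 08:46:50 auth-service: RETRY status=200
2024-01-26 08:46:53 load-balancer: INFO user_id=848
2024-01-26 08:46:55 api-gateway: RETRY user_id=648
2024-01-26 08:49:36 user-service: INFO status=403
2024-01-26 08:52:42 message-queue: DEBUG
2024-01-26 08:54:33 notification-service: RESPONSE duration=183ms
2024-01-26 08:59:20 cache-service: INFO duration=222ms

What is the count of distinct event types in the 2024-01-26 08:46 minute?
4

To count unique event types:

1. Filter events in the minute starting at 2024-01-26 08:46
2. Extract event types from matching entries
3. Count unique types: 4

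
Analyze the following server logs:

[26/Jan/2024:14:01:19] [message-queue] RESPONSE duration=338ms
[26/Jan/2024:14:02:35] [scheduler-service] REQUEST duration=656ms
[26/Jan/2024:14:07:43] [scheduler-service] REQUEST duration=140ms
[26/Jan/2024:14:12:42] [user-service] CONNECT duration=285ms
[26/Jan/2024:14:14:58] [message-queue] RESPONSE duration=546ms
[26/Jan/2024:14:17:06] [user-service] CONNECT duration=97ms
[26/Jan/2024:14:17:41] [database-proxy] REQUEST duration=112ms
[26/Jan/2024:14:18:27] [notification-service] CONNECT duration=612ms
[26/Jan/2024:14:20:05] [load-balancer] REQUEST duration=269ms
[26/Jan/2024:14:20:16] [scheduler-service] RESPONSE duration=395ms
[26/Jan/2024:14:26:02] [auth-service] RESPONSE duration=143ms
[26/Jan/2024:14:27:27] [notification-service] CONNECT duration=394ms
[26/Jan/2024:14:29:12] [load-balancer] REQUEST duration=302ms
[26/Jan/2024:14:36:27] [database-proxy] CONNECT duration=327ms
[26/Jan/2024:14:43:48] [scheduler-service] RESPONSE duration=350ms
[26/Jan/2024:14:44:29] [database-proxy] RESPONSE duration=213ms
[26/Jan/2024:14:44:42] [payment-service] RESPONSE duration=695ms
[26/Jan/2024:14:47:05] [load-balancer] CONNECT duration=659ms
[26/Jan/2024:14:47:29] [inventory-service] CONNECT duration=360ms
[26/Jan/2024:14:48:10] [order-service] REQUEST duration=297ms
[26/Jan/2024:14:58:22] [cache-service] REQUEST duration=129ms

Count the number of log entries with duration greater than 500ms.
5

To count timeouts:

1. Threshold: 500ms
2. Extract duration from each log entry
3. Count entries where duration > 500
4. Timeout count: 5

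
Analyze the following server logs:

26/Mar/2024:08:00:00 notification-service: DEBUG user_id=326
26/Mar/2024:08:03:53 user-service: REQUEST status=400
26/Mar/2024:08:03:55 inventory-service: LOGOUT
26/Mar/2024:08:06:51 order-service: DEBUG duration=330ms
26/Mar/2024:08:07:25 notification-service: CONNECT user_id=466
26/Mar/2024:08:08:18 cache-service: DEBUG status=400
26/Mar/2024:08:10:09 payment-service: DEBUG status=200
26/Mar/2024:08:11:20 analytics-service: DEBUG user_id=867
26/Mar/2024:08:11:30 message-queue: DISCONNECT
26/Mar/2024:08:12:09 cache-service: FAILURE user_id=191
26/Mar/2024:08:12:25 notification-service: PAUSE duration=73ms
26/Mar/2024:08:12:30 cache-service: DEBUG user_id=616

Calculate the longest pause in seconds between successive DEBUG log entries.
411

To find the longest gap:

1. Extract all DEBUG events in chronological order
2. Calculate time differences between consecutive events
3. Find the maximum difference
4. Longest gap: 411 seconds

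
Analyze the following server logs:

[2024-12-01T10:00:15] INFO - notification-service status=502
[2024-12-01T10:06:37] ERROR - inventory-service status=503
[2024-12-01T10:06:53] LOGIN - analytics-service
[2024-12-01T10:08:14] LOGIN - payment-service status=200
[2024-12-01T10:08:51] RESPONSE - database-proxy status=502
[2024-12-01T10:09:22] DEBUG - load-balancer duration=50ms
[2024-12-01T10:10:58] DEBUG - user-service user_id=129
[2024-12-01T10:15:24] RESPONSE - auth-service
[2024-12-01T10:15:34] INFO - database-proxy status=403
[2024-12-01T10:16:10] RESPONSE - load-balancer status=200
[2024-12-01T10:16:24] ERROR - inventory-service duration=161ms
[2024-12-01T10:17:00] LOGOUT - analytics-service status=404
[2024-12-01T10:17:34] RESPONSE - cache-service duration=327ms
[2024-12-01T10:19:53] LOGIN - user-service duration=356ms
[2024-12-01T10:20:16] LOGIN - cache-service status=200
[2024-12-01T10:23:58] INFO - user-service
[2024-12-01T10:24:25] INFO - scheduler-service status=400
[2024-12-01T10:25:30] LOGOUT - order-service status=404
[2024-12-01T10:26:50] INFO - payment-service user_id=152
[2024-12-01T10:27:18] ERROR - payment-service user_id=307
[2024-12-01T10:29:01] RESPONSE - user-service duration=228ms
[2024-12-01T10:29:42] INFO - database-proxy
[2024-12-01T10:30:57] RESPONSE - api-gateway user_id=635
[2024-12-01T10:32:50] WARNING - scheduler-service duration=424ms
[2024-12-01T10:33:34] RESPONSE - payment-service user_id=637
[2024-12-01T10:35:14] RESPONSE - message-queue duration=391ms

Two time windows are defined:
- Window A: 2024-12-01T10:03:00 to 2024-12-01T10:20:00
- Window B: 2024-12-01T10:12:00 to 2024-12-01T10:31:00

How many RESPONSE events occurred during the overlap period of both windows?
3

To find overlap events:

1. Window A: 2024-12-01T10:03:00 to 2024-12-01T10:20:00
2. Window B: 2024-12-01T10:12:00 to 2024-12-01T10:31:00
3. Overlap period: 2024-12-01T10:12:00 to 2024-12-01T10:20:00
4. Count RESPONSE events in overlap: 3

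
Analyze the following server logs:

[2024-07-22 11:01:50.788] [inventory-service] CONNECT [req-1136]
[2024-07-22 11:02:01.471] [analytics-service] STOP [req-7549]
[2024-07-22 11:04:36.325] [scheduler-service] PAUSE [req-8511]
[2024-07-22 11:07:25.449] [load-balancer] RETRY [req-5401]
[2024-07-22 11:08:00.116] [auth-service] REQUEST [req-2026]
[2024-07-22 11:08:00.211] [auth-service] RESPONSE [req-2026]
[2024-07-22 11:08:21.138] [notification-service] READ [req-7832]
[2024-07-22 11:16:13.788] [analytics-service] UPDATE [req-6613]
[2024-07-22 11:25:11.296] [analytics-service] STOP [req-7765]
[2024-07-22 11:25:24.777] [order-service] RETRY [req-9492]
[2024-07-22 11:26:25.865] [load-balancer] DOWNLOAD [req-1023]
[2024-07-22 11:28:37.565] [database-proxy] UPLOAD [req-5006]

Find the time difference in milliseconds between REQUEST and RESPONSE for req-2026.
95

To calculate latency:

1. Find REQUEST with id req-2026: 2024-07-22 11:08:00.116
2. Find RESPONSE with id req-2026: 2024-07-22 11:08:00.211
3. Latency: 2024-07-22 11:08:00.211 - 2024-07-22 11:08:00.116 = 95ms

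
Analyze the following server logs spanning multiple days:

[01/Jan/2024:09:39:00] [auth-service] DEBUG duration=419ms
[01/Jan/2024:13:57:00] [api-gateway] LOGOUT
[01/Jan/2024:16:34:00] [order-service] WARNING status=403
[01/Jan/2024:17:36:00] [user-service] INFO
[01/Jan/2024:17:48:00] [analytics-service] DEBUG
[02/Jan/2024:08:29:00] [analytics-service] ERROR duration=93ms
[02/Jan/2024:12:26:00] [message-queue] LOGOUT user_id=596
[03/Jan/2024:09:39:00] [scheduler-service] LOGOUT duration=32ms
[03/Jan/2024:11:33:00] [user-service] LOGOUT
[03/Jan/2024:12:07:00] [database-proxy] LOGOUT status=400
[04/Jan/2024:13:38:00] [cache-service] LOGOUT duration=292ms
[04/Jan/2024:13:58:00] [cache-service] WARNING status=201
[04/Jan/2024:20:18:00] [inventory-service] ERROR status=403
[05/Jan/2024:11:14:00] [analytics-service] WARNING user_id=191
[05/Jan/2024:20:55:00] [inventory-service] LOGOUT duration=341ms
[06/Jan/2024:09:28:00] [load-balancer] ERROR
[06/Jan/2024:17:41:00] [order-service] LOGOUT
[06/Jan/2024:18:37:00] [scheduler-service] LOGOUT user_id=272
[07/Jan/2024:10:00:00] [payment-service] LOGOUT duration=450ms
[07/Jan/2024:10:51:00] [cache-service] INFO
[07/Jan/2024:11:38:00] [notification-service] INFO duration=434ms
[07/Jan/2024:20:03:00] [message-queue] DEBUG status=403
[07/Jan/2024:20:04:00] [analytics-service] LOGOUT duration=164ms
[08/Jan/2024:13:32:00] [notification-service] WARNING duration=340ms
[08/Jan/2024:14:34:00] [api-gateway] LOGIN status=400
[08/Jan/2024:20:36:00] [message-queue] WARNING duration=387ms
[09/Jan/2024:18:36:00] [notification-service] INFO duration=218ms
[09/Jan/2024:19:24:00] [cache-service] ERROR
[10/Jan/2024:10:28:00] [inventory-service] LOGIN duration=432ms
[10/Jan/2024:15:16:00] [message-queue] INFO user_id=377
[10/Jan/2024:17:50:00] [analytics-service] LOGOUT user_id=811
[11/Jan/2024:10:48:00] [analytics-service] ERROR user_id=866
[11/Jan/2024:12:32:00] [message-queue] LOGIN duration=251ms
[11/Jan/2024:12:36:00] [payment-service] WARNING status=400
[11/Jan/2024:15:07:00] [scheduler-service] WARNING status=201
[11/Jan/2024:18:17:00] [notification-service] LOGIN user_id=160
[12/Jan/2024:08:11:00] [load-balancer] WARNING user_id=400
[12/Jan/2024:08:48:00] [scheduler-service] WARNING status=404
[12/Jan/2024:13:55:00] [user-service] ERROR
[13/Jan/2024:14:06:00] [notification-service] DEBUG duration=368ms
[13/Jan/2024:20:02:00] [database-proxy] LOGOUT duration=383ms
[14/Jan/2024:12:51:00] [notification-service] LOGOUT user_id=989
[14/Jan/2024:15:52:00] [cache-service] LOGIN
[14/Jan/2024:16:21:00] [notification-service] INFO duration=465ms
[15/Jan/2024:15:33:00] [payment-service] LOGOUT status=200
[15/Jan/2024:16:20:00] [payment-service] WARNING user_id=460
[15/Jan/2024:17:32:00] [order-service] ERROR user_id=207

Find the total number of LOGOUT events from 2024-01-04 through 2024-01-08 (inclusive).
6

To filter by date range:

1. Date range: 2024-01-04 through 2024-01-08, both dates inclusive
2. Filter for LOGOUT events whose date falls in this range
3. Count matching events: 6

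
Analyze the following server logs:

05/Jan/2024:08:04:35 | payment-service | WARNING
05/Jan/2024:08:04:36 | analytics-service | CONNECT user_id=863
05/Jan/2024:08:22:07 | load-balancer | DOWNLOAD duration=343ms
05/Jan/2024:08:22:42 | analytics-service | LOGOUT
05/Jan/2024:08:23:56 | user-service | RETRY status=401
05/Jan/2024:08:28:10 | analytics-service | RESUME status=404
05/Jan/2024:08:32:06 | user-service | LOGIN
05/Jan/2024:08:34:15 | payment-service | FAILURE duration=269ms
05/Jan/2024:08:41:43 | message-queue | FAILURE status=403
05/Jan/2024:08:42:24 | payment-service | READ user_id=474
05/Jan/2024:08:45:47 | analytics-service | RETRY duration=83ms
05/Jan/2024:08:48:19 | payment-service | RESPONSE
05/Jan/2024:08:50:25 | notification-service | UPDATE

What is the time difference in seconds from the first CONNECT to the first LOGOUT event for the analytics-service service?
1086

To find the time between events:

1. Locate the first CONNECT event for analytics-service: 05/Jan/2024:08:04:36
2. Locate the first LOGOUT event for analytics-service: 05/Jan/2024:08:22:42
3. Calculate the difference: 05/Jan/2024:08:22:42 - 05/Jan/2024:08:04:36 = 1086 seconds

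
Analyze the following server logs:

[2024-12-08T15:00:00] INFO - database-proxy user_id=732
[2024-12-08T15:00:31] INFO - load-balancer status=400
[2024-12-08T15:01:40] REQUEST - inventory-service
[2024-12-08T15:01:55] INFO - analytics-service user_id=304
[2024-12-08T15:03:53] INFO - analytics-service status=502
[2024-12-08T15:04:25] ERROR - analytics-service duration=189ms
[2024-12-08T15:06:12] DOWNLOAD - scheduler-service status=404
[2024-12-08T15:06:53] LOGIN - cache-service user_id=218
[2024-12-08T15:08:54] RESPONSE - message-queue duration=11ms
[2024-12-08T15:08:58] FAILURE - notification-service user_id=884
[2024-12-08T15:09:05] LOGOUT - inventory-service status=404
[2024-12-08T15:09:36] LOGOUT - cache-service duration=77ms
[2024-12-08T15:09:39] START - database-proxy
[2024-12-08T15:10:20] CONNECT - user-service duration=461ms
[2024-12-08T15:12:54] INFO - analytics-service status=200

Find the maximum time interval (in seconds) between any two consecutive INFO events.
541

To find the longest gap:

1. Extract all INFO events in chronological order
2. Calculate time differences between consecutive events
3. Find the maximum difference
4. Longest gap: 541 seconds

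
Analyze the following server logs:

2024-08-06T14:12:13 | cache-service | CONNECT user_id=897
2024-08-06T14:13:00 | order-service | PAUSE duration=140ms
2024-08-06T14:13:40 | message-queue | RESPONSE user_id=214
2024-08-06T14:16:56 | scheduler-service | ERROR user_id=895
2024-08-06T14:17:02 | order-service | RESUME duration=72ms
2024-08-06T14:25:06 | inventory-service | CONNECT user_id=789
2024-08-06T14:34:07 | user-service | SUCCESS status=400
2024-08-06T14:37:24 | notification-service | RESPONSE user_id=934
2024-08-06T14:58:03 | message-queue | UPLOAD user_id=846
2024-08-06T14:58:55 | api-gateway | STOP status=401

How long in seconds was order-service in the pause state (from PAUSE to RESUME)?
242

To calculate state duration:

1. Find PAUSE event for order-service: 2024-08-06T14:13:00
2. Find RESUME event for order-service: 2024-08-06T14:17:02
3. Calculate duration: 2024-08-06T14:17:02 - 2024-08-06T14:13:00 = 242 seconds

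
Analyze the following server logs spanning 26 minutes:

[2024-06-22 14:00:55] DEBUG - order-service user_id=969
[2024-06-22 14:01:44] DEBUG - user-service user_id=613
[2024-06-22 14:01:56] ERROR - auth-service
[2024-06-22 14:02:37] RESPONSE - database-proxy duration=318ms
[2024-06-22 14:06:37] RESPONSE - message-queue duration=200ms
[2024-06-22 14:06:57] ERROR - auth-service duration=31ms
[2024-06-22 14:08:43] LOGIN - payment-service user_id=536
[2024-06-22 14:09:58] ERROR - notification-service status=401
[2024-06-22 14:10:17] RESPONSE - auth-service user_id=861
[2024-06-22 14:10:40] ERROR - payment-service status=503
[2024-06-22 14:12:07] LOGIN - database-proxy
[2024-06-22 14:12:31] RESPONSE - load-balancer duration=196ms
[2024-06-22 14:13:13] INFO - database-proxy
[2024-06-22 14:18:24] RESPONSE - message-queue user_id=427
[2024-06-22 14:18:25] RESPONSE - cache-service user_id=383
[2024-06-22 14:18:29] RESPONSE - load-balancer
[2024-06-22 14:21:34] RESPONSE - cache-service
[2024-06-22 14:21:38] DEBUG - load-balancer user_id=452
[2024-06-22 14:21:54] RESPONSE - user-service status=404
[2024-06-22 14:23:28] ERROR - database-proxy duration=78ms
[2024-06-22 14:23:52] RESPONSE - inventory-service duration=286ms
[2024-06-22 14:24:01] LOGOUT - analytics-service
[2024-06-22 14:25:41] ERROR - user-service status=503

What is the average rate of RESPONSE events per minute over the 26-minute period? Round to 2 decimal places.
0.38

To calculate the rate:

1. Count total RESPONSE events: 10
2. Total time period: 26 minutes
3. Rate = 10 / 26 = 0.38 events per minute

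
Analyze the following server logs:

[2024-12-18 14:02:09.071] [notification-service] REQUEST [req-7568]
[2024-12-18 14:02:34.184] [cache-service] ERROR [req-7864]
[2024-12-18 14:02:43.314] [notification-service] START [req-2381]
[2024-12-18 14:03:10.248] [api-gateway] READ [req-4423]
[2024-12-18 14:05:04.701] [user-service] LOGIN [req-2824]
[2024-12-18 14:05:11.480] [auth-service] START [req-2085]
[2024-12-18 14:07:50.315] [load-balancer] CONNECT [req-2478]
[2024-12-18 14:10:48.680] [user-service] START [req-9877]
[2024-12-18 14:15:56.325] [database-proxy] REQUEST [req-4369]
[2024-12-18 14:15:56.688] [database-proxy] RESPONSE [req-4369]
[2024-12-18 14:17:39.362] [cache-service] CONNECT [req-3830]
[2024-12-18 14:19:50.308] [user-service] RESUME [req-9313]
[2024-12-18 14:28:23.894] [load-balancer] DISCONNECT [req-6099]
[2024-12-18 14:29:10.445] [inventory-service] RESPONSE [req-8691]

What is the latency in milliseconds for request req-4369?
363

To calculate latency:

1. Find REQUEST with id req-4369: 2024-12-18 14:15:56.325
2. Find RESPONSE with id req-4369: 2024-12-18 14:15:56.688
3. Latency: 2024-12-18 14:15:56.688 - 2024-12-18 14:15:56.325 = 363ms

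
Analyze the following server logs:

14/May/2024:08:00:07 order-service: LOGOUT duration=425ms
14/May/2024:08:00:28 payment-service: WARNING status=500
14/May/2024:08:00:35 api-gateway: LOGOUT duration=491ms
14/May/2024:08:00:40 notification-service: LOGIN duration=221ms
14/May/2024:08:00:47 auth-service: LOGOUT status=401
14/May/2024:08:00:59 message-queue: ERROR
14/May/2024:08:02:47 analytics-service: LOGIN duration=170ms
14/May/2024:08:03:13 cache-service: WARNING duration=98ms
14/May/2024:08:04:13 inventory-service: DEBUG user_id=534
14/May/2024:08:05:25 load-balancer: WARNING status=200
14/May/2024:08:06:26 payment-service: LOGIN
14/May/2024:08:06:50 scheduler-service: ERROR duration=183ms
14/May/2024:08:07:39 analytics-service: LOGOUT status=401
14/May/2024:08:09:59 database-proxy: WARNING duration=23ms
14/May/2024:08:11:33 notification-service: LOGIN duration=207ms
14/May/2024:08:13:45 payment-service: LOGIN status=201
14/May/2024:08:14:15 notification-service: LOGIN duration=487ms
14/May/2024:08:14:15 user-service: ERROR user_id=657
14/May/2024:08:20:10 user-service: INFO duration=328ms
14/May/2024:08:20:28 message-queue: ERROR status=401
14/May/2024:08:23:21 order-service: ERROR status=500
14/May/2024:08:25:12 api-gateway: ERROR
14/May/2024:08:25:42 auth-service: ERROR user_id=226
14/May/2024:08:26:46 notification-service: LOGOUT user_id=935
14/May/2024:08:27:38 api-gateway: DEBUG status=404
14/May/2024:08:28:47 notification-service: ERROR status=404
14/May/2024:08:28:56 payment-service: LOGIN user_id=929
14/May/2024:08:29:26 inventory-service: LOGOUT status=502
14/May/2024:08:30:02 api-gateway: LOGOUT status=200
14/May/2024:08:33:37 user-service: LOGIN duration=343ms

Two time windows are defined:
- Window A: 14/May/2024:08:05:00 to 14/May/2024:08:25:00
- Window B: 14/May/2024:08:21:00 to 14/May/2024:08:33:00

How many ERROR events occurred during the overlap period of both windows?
1

To find overlap events:

1. Window A: 14/May/2024:08:05:00 to 14/May/2024:08:25:00
2. Window B: 14/May/2024:08:21:00 to 14/May/2024:08:33:00
3. Overlap period: 14/May/2024:08:21:00 to 14/May/2024:08:25:00
4. Count ERROR events in overlap: 1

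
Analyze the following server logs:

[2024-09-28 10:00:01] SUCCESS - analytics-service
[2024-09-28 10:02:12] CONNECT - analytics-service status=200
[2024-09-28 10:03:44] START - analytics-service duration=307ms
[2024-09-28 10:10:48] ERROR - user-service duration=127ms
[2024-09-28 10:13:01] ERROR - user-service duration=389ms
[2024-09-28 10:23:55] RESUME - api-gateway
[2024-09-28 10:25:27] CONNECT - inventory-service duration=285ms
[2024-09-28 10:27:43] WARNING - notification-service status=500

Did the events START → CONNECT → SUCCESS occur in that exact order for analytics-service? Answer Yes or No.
No

To verify sequence order:

1. Find all events in sequence START → CONNECT → SUCCESS for analytics-service
2. Extract their timestamps
3. Check if timestamps are in ascending order
4. Result: No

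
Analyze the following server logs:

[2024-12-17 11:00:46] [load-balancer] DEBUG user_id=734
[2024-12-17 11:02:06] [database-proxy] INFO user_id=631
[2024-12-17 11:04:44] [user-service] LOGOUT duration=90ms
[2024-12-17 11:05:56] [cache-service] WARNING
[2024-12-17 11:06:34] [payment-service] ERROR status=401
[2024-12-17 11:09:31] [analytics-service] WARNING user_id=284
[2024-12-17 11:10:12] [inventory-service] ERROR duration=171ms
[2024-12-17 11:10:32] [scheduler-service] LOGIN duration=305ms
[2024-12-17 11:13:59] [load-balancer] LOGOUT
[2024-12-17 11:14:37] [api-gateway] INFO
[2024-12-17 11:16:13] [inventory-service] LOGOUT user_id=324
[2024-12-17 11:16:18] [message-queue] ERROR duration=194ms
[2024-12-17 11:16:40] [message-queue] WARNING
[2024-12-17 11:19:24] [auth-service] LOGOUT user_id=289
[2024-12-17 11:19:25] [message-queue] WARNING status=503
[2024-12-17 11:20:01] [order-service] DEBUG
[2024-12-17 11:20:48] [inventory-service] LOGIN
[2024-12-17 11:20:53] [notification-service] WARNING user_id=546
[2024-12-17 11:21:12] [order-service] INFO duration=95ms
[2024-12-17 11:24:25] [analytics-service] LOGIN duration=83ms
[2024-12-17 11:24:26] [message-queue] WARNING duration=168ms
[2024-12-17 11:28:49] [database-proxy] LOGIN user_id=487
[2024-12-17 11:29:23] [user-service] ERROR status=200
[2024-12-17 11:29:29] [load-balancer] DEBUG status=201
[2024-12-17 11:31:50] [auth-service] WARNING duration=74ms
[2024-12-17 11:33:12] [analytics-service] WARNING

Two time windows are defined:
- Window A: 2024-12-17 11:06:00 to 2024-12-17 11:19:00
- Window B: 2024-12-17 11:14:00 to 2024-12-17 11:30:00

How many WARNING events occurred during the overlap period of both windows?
1

To find overlap events:

1. Window A: 2024-12-17 11:06:00 to 2024-12-17 11:19:00
2. Window B: 2024-12-17 11:14:00 to 2024-12-17 11:30:00
3. Overlap period: 2024-12-17 11:14:00 to 2024-12-17 11:19:00
4. Count WARNING events in overlap: 1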